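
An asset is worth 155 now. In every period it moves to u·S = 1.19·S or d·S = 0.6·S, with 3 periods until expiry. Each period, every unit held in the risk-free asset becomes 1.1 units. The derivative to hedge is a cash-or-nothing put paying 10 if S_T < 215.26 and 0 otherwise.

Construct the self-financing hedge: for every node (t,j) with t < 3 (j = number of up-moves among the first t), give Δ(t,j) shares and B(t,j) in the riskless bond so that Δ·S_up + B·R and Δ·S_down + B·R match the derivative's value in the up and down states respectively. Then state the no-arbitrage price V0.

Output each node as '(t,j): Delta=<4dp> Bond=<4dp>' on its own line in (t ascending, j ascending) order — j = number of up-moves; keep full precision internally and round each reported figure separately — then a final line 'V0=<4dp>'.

The replicating-portfolio and risk-neutral prices coincide; use p* = (1.1−0.6)/(1.19−0.6) = 0.8475 for the latter.
Terminal payoffs: V(3,0)=10.0000, V(3,1)=10.0000, V(3,2)=10.0000, V(3,3)=0.0000
(2,0): S=55.8000. Δ = (V_up−V_dn)/(S_up−S_dn) = (10.0000−10.0000)/(66.4020−33.4800) = 0.0000. V = [p*·10.0000 + (1−p*)·10.0000]/1.1 = 9.0909. B = V − Δ·S = 9.0909.
(2,1): S=110.6700. Δ = (V_up−V_dn)/(S_up−S_dn) = (10.0000−10.0000)/(131.6973−66.4020) = 0.0000. V = [p*·10.0000 + (1−p*)·10.0000]/1.1 = 9.0909. B = V − Δ·S = 9.0909.
(2,2): S=219.4955. Δ = (V_up−V_dn)/(S_up−S_dn) = (0.0000−10.0000)/(261.1996−131.6973) = -0.0772. V = [p*·0.0000 + (1−p*)·10.0000]/1.1 = 1.3867. B = V − Δ·S = 18.3359.
(1,0): S=93.0000. Δ = (V_up−V_dn)/(S_up−S_dn) = (9.0909−9.0909)/(110.6700−55.8000) = 0.0000. V = [p*·9.0909 + (1−p*)·9.0909]/1.1 = 8.2645. B = V − Δ·S = 8.2645.
(1,1): S=184.4500. Δ = (V_up−V_dn)/(S_up−S_dn) = (1.3867−9.0909)/(219.4955−110.6700) = -0.0708. V = [p*·1.3867 + (1−p*)·9.0909]/1.1 = 2.3291. B = V − Δ·S = 15.3870.
(0,0): S=155.0000. Δ = (V_up−V_dn)/(S_up−S_dn) = (2.3291−8.2645)/(184.4500−93.0000) = -0.0649. V = [p*·2.3291 + (1−p*)·8.2645]/1.1 = 2.9404. B = V − Δ·S = 13.0004.
Check: Δ(0,0)·S0 + B(0,0) = 2.9404 = V0.

(0,0): Delta=-0.0649 Bond=13.0004
(1,0): Delta=0.0000 Bond=8.2645
(1,1): Delta=-0.0708 Bond=15.3870
(2,0): Delta=0.0000 Bond=9.0909
(2,1): Delta=0.0000 Bond=9.0909
(2,2): Delta=-0.0772 Bond=18.3359
V0=2.9404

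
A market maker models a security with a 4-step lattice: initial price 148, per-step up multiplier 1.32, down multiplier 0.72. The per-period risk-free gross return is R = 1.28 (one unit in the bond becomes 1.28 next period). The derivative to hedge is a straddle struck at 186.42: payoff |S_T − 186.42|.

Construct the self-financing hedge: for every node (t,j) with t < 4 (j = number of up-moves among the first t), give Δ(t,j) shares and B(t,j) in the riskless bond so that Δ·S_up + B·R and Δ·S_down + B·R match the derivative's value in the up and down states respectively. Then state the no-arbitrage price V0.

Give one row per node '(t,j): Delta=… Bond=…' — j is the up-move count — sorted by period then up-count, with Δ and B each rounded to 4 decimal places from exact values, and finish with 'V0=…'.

The replicating-portfolio and risk-neutral prices coincide; use p* = (1.28−0.72)/(1.32−0.72) = 0.9333 for the latter.
At expiry t=4: V(4,0)=146.6467, V(4,1)=113.5023, V(4,2)=52.7375, V(4,3)=58.6646, V(4,4)=262.9017
Node (3,0) S=55.2407: V=(p*·113.5023+(1−p*)·146.6467)/1.28=90.3999; Δ=(113.5023−146.6467)/(72.9177−39.7733)=-1.0000; B=V−Δ·S=145.6406
Node (3,1) S=101.2746: V=(p*·52.7375+(1−p*)·113.5023)/1.28=44.3660; Δ=(52.7375−113.5023)/(133.6825−72.9177)=-1.0000; B=V−Δ·S=145.6406
Node (3,2) S=185.6701: V=(p*·58.6646+(1−p*)·52.7375)/1.28=45.5230; Δ=(58.6646−52.7375)/(245.0846−133.6825)=0.0532; B=V−Δ·S=35.6445
Node (3,3) S=340.3953: V=(p*·262.9017+(1−p*)·58.6646)/1.28=194.7546; Δ=(262.9017−58.6646)/(449.3217−245.0846)=1.0000; B=V−Δ·S=-145.6406
Node (2,0) S=76.7232: V=(p*·44.3660+(1−p*)·90.3999)/1.28=37.0585; Δ=(44.3660−90.3999)/(101.2746−55.2407)=-1.0000; B=V−Δ·S=113.7817
Node (2,1) S=140.6592: V=(p*·45.5230+(1−p*)·44.3660)/1.28=35.5046; Δ=(45.5230−44.3660)/(185.6701−101.2746)=0.0137; B=V−Δ·S=33.5762
Node (2,2) S=257.8752: V=(p*·194.7546+(1−p*)·45.5230)/1.28=144.3796; Δ=(194.7546−45.5230)/(340.3953−185.6701)=0.9645; B=V−Δ·S=-104.3398
Node (1,0) S=106.5600: V=(p*·35.5046+(1−p*)·37.0585)/1.28=27.8189; Δ=(35.5046−37.0585)/(140.6592−76.7232)=-0.0243; B=V−Δ·S=30.4088
Node (1,1) S=195.3600: V=(p*·144.3796+(1−p*)·35.5046)/1.28=107.1260; Δ=(144.3796−35.5046)/(257.8752−140.6592)=0.9288; B=V−Δ·S=-74.3323
Node (0,0) S=148.0000: V=(p*·107.1260+(1−p*)·27.8189)/1.28=79.5616; Δ=(107.1260−27.8189)/(195.3600−106.5600)=0.8931; B=V−Δ·S=-52.6169
Root portfolio cost Δ·148+B reproduces V0=79.5616.

(0,0): Delta=0.8931 Bond=-52.6169
(1,0): Delta=-0.0243 Bond=30.4088
(1,1): Delta=0.9288 Bond=-74.3323
(2,0): Delta=-1.0000 Bond=113.7817
(2,1): Delta=0.0137 Bond=33.5762
(2,2): Delta=0.9645 Bond=-104.3398
(3,0): Delta=-1.0000 Bond=145.6406
(3,1): Delta=-1.0000 Bond=145.6406
(3,2): Delta=0.0532 Bond=35.6445
(3,3): Delta=1.0000 Bond=-145.6406
V0=79.5616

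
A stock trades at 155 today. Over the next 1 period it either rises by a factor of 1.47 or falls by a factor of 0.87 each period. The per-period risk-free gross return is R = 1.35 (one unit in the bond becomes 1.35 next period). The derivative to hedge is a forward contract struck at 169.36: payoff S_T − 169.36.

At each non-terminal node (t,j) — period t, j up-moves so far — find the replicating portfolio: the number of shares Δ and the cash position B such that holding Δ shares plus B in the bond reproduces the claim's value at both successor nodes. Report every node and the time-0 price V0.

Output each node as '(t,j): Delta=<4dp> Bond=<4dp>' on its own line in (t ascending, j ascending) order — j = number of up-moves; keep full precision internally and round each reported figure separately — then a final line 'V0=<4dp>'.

Under the risk-neutral measure, an up-move has probability p* = (R−d)/(u−d) = 0.8000 and values discount at R = 1.35.
At expiry t=1: V(1,0)=-34.5100, V(1,1)=58.4900
  t=0,j=0: stock 155.0000 → up 227.8500 (V=58.4900), down 134.8500 (V=-34.5100). Price 29.5481; hedge Δ=1.0000, bond B=-125.4519.
Check: Δ(0,0)·S0 + B(0,0) = 29.5481 = V0.

(0,0): Delta=1.0000 Bond=-125.4519
V0=29.5481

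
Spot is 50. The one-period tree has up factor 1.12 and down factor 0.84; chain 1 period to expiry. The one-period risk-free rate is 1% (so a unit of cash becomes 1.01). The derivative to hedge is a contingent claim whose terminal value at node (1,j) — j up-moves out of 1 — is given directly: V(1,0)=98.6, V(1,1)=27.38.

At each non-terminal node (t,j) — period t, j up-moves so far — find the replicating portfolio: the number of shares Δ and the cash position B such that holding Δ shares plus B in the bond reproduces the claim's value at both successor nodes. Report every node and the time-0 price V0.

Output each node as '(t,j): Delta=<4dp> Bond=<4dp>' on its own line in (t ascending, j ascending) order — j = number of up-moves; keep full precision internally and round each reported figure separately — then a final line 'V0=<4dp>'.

(0,0): Delta=-5.0871 Bond=309.1683
V0=54.8112

Risk-neutral probability p* = (R−d)/(u−d) = (1.01−0.84)/(1.12−0.84) = 0.6071.
Terminal payoffs: V(1,0)=98.6000, V(1,1)=27.3800
Node (0,0) S=50.0000: V=(p*·27.3800+(1−p*)·98.6000)/1.01=54.8112; Δ=(27.3800−98.6000)/(56.0000−42.0000)=-5.0871; B=V−Δ·S=309.1683
Self-financing check: at every node Δ·S+B equals the discounted successor values.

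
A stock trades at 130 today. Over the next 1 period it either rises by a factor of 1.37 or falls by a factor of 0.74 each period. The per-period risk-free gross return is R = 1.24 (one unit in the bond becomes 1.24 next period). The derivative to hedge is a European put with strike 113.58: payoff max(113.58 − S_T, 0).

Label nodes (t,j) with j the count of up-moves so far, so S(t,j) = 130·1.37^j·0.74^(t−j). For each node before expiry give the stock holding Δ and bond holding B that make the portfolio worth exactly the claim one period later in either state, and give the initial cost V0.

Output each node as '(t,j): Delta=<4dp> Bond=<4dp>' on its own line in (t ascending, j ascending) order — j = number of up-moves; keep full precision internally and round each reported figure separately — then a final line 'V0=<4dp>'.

Since d<R<u, set p* = (R−d)/(u−d) = 0.7937; price each node as the discounted p*-expectation of its children.
Terminal values V(1,·): V(1,0)=17.3800, V(1,1)=0.0000
  t=0,j=0: stock 130.0000 → up 178.1000 (V=0.0000), down 96.2000 (V=17.3800). Price 2.8922; hedge Δ=-0.2122, bond B=30.4795.
Check: Δ(0,0)·S0 + B(0,0) = 2.8922 = V0.

(0,0): Delta=-0.2122 Bond=30.4795
V0=2.8922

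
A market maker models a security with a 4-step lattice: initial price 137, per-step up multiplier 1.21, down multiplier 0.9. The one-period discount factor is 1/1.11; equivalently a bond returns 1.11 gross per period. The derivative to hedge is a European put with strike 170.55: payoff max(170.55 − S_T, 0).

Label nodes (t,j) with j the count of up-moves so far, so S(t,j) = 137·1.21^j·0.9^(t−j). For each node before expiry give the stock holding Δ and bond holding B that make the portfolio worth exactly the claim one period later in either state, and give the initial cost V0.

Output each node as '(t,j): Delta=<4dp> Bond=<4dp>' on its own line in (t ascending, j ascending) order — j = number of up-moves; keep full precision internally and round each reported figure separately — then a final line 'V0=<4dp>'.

The replicating-portfolio and risk-neutral prices coincide; use p* = (1.11−0.9)/(1.21−0.9) = 0.6774 for the latter.
Payoff layer (t=4): V(4,0)=80.6643, V(4,1)=49.7037, V(4,2)=8.0788, V(4,3)=0.0000, V(4,4)=0.0000
  t=3,j=0: stock 99.8730 → up 120.8463 (V=49.7037), down 89.8857 (V=80.6643). Price 53.7756; hedge Δ=-1.0000, bond B=153.6486.
  t=3,j=1: stock 134.2737 → up 162.4712 (V=8.0788), down 120.8463 (V=49.7037). Price 19.3749; hedge Δ=-1.0000, bond B=153.6486.
  t=3,j=2: stock 180.5235 → up 218.4335 (V=0.0000), down 162.4712 (V=8.0788). Price 2.3478; hedge Δ=-0.1444, bond B=28.4085.
  t=3,j=3: stock 242.7039 → up 293.6717 (V=0.0000), down 218.4335 (V=0.0000). Price 0.0000; hedge Δ=0.0000, bond B=0.0000.
  t=2,j=0: stock 110.9700 → up 134.2737 (V=19.3749), down 99.8730 (V=53.7756). Price 27.4522; hedge Δ=-1.0000, bond B=138.4222.
  t=2,j=1: stock 149.1930 → up 180.5235 (V=2.3478), down 134.2737 (V=19.3749). Price 7.0635; hedge Δ=-0.3682, bond B=61.9897.
  t=2,j=2: stock 200.5817 → up 242.7039 (V=0.0000), down 180.5235 (V=2.3478). Price 0.6823; hedge Δ=-0.0378, bond B=8.2559.
  t=1,j=0: stock 123.3000 → up 149.1930 (V=7.0635), down 110.9700 (V=27.4522). Price 12.2887; hedge Δ=-0.5334, bond B=78.0589.
  t=1,j=1: stock 165.7700 → up 200.5817 (V=0.6823), down 149.1930 (V=7.0635). Price 2.4691; hedge Δ=-0.1242, bond B=23.0535.
  t=0,j=0: stock 137.0000 → up 165.7700 (V=2.4691), down 123.3000 (V=12.2887). Price 5.0781; hedge Δ=-0.2312, bond B=36.7542.
Root portfolio cost Δ·137+B reproduces V0=5.0781.

(0,0): Delta=-0.2312 Bond=36.7542
(1,0): Delta=-0.5334 Bond=78.0589
(1,1): Delta=-0.1242 Bond=23.0535
(2,0): Delta=-1.0000 Bond=138.4222
(2,1): Delta=-0.3682 Bond=61.9897
(2,2): Delta=-0.0378 Bond=8.2559
(3,0): Delta=-1.0000 Bond=153.6486
(3,1): Delta=-1.0000 Bond=153.6486
(3,2): Delta=-0.1444 Bond=28.4085
(3,3): Delta=0.0000 Bond=0.0000
V0=5.0781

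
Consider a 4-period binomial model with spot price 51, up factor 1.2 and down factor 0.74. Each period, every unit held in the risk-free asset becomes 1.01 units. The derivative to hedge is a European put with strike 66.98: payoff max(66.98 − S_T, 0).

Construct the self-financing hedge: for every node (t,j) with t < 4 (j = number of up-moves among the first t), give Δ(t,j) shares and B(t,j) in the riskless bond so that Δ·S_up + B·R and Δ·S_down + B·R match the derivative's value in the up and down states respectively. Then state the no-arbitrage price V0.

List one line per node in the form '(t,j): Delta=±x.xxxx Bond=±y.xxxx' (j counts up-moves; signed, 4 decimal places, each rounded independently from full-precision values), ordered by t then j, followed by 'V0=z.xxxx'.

(0,0): Delta=-0.6756 Bond=52.2454
(1,0): Delta=-1.0000 Bond=65.0101
(1,1): Delta=-0.5348 Bond=44.1528
(2,0): Delta=-1.0000 Bond=65.6602
(2,1): Delta=-1.0000 Bond=65.6602
(2,2): Delta=-0.3330 Bond=29.7703
(3,0): Delta=-1.0000 Bond=66.3168
(3,1): Delta=-1.0000 Bond=66.3168
(3,2): Delta=-1.0000 Bond=66.3168
(3,3): Delta=-0.0435 Bond=4.5595
V0=17.7890

The replicating-portfolio and risk-neutral prices coincide; use p* = (1.01−0.74)/(1.2−0.74) = 0.5870 for the latter.
Terminal payoffs: V(4,0)=51.6868, V(4,1)=42.1803, V(4,2)=26.7643, V(4,3)=1.7653, V(4,4)=0.0000
Node (3,0) S=20.6664: V=(p*·42.1803+(1−p*)·51.6868)/1.01=45.6504; Δ=(42.1803−51.6868)/(24.7997−15.2932)=-1.0000; B=V−Δ·S=66.3168
Node (3,1) S=33.5131: V=(p*·26.7643+(1−p*)·42.1803)/1.01=32.8037; Δ=(26.7643−42.1803)/(40.2157−24.7997)=-1.0000; B=V−Δ·S=66.3168
Node (3,2) S=54.3456: V=(p*·1.7653+(1−p*)·26.7643)/1.01=11.9712; Δ=(1.7653−26.7643)/(65.2147−40.2157)=-1.0000; B=V−Δ·S=66.3168
Node (3,3) S=88.1280: V=(p*·0.0000+(1−p*)·1.7653)/1.01=0.7219; Δ=(0.0000−1.7653)/(105.7536−65.2147)=-0.0435; B=V−Δ·S=4.5595
Node (2,0) S=27.9276: V=(p*·32.8037+(1−p*)·45.6504)/1.01=37.7326; Δ=(32.8037−45.6504)/(33.5131−20.6664)=-1.0000; B=V−Δ·S=65.6602
Node (2,1) S=45.2880: V=(p*·11.9712+(1−p*)·32.8037)/1.01=20.3722; Δ=(11.9712−32.8037)/(54.3456−33.5131)=-1.0000; B=V−Δ·S=65.6602
Node (2,2) S=73.4400: V=(p*·0.7219+(1−p*)·11.9712)/1.01=5.3152; Δ=(0.7219−11.9712)/(88.1280−54.3456)=-0.3330; B=V−Δ·S=29.7703
Node (1,0) S=37.7400: V=(p*·20.3722+(1−p*)·37.7326)/1.01=27.2701; Δ=(20.3722−37.7326)/(45.2880−27.9276)=-1.0000; B=V−Δ·S=65.0101
Node (1,1) S=61.2000: V=(p*·5.3152+(1−p*)·20.3722)/1.01=11.4202; Δ=(5.3152−20.3722)/(73.4400−45.2880)=-0.5348; B=V−Δ·S=44.1528
Node (0,0) S=51.0000: V=(p*·11.4202+(1−p*)·27.2701)/1.01=17.7890; Δ=(11.4202−27.2701)/(61.2000−37.7400)=-0.6756; B=V−Δ·S=52.2454
Check: Δ(0,0)·S0 + B(0,0) = 17.7890 = V0.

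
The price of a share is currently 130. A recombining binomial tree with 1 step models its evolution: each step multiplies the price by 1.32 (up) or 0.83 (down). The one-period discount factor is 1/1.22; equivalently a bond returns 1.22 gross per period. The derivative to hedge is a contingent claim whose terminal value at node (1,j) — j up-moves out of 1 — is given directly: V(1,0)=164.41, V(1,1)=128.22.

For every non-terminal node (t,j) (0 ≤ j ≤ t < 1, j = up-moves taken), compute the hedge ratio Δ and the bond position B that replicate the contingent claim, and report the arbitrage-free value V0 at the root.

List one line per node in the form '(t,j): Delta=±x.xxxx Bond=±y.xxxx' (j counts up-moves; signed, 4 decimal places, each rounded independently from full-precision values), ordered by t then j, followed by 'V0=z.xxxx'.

Risk-neutral probability p* = (R−d)/(u−d) = (1.22−0.83)/(1.32−0.83) = 0.7959.
Payoff layer (t=1): V(1,0)=164.4100, V(1,1)=128.2200
  t=0,j=0: stock 130.0000 → up 171.6000 (V=128.2200), down 107.9000 (V=164.4100). Price 111.1522; hedge Δ=-0.5681, bond B=185.0094.
Check: Δ(0,0)·S0 + B(0,0) = 111.1522 = V0.

(0,0): Delta=-0.5681 Bond=185.0094
V0=111.1522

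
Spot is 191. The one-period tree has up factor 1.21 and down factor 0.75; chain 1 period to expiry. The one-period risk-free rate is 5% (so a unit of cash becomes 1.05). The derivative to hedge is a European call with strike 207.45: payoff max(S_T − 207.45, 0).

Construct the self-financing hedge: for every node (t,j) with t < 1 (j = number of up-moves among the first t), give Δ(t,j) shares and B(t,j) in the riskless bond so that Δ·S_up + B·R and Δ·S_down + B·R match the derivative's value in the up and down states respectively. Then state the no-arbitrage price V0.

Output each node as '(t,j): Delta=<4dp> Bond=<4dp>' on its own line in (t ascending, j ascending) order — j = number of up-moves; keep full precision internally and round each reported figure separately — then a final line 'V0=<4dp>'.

(0,0): Delta=0.2693 Bond=-36.7391
V0=14.6957

Risk-neutral probability p* = (R−d)/(u−d) = (1.05−0.75)/(1.21−0.75) = 0.6522.
Terminal values V(1,·): V(1,0)=0.0000, V(1,1)=23.6600
(0,0): S=191.0000. Δ = (V_up−V_dn)/(S_up−S_dn) = (23.6600−0.0000)/(231.1100−143.2500) = 0.2693. V = [p*·23.6600 + (1−p*)·0.0000]/1.05 = 14.6957. B = V − Δ·S = -36.7391.
Root portfolio cost Δ·191+B reproduces V0=14.6957.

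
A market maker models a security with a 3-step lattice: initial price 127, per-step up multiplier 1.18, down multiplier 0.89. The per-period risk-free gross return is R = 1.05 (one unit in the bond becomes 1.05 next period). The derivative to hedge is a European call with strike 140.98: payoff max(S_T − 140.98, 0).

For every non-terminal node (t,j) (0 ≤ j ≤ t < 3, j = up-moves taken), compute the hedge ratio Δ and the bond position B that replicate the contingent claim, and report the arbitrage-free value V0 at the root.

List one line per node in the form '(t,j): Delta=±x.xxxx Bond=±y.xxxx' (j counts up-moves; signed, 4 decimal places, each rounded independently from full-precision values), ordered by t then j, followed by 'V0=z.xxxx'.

Risk-neutral probability p* = (R−d)/(u−d) = (1.05−0.89)/(1.18−0.89) = 0.5517.
Terminal values V(3,·): V(3,0)=0.0000, V(3,1)=0.0000, V(3,2)=16.4030, V(3,3)=67.6851
  t=2,j=0: stock 100.5967 → up 118.7041 (V=0.0000), down 89.5311 (V=0.0000). Price 0.0000; hedge Δ=0.0000, bond B=0.0000.
  t=2,j=1: stock 133.3754 → up 157.3830 (V=16.4030), down 118.7041 (V=0.0000). Price 8.6190; hedge Δ=0.4241, bond B=-47.9430.
  t=2,j=2: stock 176.8348 → up 208.6651 (V=67.6851), down 157.3830 (V=16.4030). Price 42.5681; hedge Δ=1.0000, bond B=-134.2667.
  t=1,j=0: stock 113.0300 → up 133.3754 (V=8.6190), down 100.5967 (V=0.0000). Price 4.5288; hedge Δ=0.2629, bond B=-25.1917.
  t=1,j=1: stock 149.8600 → up 176.8348 (V=42.5681), down 133.3754 (V=8.6190). Price 26.0472; hedge Δ=0.7812, bond B=-91.0189.
  t=0,j=0: stock 127.0000 → up 149.8600 (V=26.0472), down 113.0300 (V=4.5288). Price 15.6200; hedge Δ=0.5843, bond B=-58.5811.
Each (Δ,B) replicates both successor values, so the strategy is self-financing and V0 is arbitrage-free.

(0,0): Delta=0.5843 Bond=-58.5811
(1,0): Delta=0.2629 Bond=-25.1917
(1,1): Delta=0.7812 Bond=-91.0189
(2,0): Delta=0.0000 Bond=0.0000
(2,1): Delta=0.4241 Bond=-47.9430
(2,2): Delta=1.0000 Bond=-134.2667
V0=15.6200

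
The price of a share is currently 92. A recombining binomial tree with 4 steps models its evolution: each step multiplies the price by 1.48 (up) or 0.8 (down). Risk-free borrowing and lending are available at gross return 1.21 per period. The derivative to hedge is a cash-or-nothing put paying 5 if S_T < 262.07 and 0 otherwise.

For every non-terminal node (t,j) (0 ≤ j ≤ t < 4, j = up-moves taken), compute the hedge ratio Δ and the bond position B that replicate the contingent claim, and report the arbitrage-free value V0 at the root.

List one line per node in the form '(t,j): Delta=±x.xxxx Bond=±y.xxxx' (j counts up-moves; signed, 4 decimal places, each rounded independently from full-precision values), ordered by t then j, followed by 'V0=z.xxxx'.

The replicating-portfolio and risk-neutral prices coincide; use p* = (1.21−0.8)/(1.48−0.8) = 0.6029 for the latter.
Terminal values V(4,·): V(4,0)=5.0000, V(4,1)=5.0000, V(4,2)=5.0000, V(4,3)=5.0000, V(4,4)=0.0000
Node (3,0) S=47.1040: V=(p*·5.0000+(1−p*)·5.0000)/1.21=4.1322; Δ=(5.0000−5.0000)/(69.7139−37.6832)=0.0000; B=V−Δ·S=4.1322
Node (3,1) S=87.1424: V=(p*·5.0000+(1−p*)·5.0000)/1.21=4.1322; Δ=(5.0000−5.0000)/(128.9708−69.7139)=0.0000; B=V−Δ·S=4.1322
Node (3,2) S=161.2134: V=(p*·5.0000+(1−p*)·5.0000)/1.21=4.1322; Δ=(5.0000−5.0000)/(238.5959−128.9708)=0.0000; B=V−Δ·S=4.1322
Node (3,3) S=298.2449: V=(p*·0.0000+(1−p*)·5.0000)/1.21=1.6407; Δ=(0.0000−5.0000)/(441.4024−238.5959)=-0.0247; B=V−Δ·S=8.9937
Node (2,0) S=58.8800: V=(p*·4.1322+(1−p*)·4.1322)/1.21=3.4151; Δ=(4.1322−4.1322)/(87.1424−47.1040)=0.0000; B=V−Δ·S=3.4151
Node (2,1) S=108.9280: V=(p*·4.1322+(1−p*)·4.1322)/1.21=3.4151; Δ=(4.1322−4.1322)/(161.2134−87.1424)=0.0000; B=V−Δ·S=3.4151
Node (2,2) S=201.5168: V=(p*·1.6407+(1−p*)·4.1322)/1.21=2.1736; Δ=(1.6407−4.1322)/(298.2449−161.2134)=-0.0182; B=V−Δ·S=5.8375
Node (1,0) S=73.6000: V=(p*·3.4151+(1−p*)·3.4151)/1.21=2.8224; Δ=(3.4151−3.4151)/(108.9280−58.8800)=0.0000; B=V−Δ·S=2.8224
Node (1,1) S=136.1600: V=(p*·2.1736+(1−p*)·3.4151)/1.21=2.2037; Δ=(2.1736−3.4151)/(201.5168−108.9280)=-0.0134; B=V−Δ·S=4.0295
Node (0,0) S=92.0000: V=(p*·2.2037+(1−p*)·2.8224)/1.21=2.0243; Δ=(2.2037−2.8224)/(136.1600−73.6000)=-0.0099; B=V−Δ·S=2.9340
Root portfolio cost Δ·92+B reproduces V0=2.0243.

(0,0): Delta=-0.0099 Bond=2.9340
(1,0): Delta=0.0000 Bond=2.8224
(1,1): Delta=-0.0134 Bond=4.0295
(2,0): Delta=0.0000 Bond=3.4151
(2,1): Delta=0.0000 Bond=3.4151
(2,2): Delta=-0.0182 Bond=5.8375
(3,0): Delta=0.0000 Bond=4.1322
(3,1): Delta=0.0000 Bond=4.1322
(3,2): Delta=0.0000 Bond=4.1322
(3,3): Delta=-0.0247 Bond=8.9937
V0=2.0243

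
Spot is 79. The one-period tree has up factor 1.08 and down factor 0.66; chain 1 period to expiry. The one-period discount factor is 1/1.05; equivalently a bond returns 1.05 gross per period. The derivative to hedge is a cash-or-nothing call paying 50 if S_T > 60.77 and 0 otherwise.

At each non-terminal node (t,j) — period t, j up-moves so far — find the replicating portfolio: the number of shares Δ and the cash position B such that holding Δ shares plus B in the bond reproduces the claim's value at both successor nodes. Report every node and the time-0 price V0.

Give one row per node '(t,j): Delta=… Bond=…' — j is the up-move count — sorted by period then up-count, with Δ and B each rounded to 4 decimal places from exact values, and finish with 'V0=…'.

Under the risk-neutral measure, an up-move has probability p* = (R−d)/(u−d) = 0.9286 and values discount at R = 1.05.
Payoff layer (t=1): V(1,0)=0.0000, V(1,1)=50.0000
Node (0,0) S=79.0000: V=(p*·50.0000+(1−p*)·0.0000)/1.05=44.2177; Δ=(50.0000−0.0000)/(85.3200−52.1400)=1.5069; B=V−Δ·S=-74.8299
Each (Δ,B) replicates both successor values, so the strategy is self-financing and V0 is arbitrage-free.

(0,0): Delta=1.5069 Bond=-74.8299
V0=44.2177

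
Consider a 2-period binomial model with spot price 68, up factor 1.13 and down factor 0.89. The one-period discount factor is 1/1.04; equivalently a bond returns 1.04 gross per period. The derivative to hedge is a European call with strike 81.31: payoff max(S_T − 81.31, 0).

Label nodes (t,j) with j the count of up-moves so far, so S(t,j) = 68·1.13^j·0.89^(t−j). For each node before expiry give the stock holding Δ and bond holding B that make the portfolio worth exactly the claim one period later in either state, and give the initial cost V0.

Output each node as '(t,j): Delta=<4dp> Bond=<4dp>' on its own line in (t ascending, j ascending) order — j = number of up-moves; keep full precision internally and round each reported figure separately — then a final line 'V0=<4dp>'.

(0,0): Delta=0.2032 Bond=-11.8268
(1,0): Delta=0.0000 Bond=0.0000
(1,1): Delta=0.2993 Bond=-19.6798
V0=1.9933

The replicating-portfolio and risk-neutral prices coincide; use p* = (1.04−0.89)/(1.13−0.89) = 0.6250 for the latter.
Terminal payoffs: V(2,0)=0.0000, V(2,1)=0.0000, V(2,2)=5.5192
Node (1,0) S=60.5200: V=(p*·0.0000+(1−p*)·0.0000)/1.04=0.0000; Δ=(0.0000−0.0000)/(68.3876−53.8628)=0.0000; B=V−Δ·S=0.0000
Node (1,1) S=76.8400: V=(p*·5.5192+(1−p*)·0.0000)/1.04=3.3168; Δ=(5.5192−0.0000)/(86.8292−68.3876)=0.2993; B=V−Δ·S=-19.6798
Node (0,0) S=68.0000: V=(p*·3.3168+(1−p*)·0.0000)/1.04=1.9933; Δ=(3.3168−0.0000)/(76.8400−60.5200)=0.2032; B=V−Δ·S=-11.8268
Each (Δ,B) replicates both successor values, so the strategy is self-financing and V0 is arbitrage-free.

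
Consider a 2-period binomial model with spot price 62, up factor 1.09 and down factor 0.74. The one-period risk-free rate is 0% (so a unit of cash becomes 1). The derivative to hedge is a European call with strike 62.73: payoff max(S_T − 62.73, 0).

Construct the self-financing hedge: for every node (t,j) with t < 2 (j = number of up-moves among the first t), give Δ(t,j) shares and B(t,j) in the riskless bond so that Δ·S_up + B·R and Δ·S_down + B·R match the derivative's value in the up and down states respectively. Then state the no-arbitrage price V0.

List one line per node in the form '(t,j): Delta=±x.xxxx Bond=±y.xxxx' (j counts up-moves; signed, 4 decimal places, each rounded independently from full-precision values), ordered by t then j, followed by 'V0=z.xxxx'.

(0,0): Delta=0.3742 Bond=-17.1702
(1,0): Delta=0.0000 Bond=0.0000
(1,1): Delta=0.4622 Bond=-23.1138
V0=6.0328

Under the risk-neutral measure, an up-move has probability p* = (R−d)/(u−d) = 0.7429 and values discount at R = 1.
Terminal values V(2,·): V(2,0)=0.0000, V(2,1)=0.0000, V(2,2)=10.9322
  t=1,j=0: stock 45.8800 → up 50.0092 (V=0.0000), down 33.9512 (V=0.0000). Price 0.0000; hedge Δ=0.0000, bond B=0.0000.
  t=1,j=1: stock 67.5800 → up 73.6622 (V=10.9322), down 50.0092 (V=0.0000). Price 8.1211; hedge Δ=0.4622, bond B=-23.1138.
  t=0,j=0: stock 62.0000 → up 67.5800 (V=8.1211), down 45.8800 (V=0.0000). Price 6.0328; hedge Δ=0.3742, bond B=-17.1702.
Each (Δ,B) replicates both successor values, so the strategy is self-financing and V0 is arbitrage-free.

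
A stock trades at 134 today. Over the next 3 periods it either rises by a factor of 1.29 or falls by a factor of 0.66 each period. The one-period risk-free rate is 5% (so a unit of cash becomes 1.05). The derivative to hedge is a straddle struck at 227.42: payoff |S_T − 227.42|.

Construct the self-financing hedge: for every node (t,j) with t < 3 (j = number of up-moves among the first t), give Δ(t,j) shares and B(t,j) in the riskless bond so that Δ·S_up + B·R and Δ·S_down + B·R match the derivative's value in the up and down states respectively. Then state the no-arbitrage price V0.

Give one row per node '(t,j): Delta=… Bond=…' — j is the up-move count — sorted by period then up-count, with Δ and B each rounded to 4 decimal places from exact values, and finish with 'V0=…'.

(0,0): Delta=-0.5040 Bond=154.6736
(1,0): Delta=-1.0000 Bond=206.2766
(1,1): Delta=-0.3478 Bond=135.4107
(2,0): Delta=-1.0000 Bond=216.5905
(2,1): Delta=-1.0000 Bond=216.5905
(2,2): Delta=-0.1424 Bond=96.3910
V0=87.1423

Under the risk-neutral measure, an up-move has probability p* = (R−d)/(u−d) = 0.6190 and values discount at R = 1.05.
Terminal payoffs: V(3,0)=188.8955, V(3,1)=152.1222, V(3,2)=80.2470, V(3,3)=60.2363
Node (2,0) S=58.3704: V=(p*·152.1222+(1−p*)·188.8955)/1.05=158.2201; Δ=(152.1222−188.8955)/(75.2978−38.5245)=-1.0000; B=V−Δ·S=216.5905
Node (2,1) S=114.0876: V=(p*·80.2470+(1−p*)·152.1222)/1.05=102.5029; Δ=(80.2470−152.1222)/(147.1730−75.2978)=-1.0000; B=V−Δ·S=216.5905
Node (2,2) S=222.9894: V=(p*·60.2363+(1−p*)·80.2470)/1.05=64.6280; Δ=(60.2363−80.2470)/(287.6563−147.1730)=-0.1424; B=V−Δ·S=96.3910
Node (1,0) S=88.4400: V=(p*·102.5029+(1−p*)·158.2201)/1.05=117.8366; Δ=(102.5029−158.2201)/(114.0876−58.3704)=-1.0000; B=V−Δ·S=206.2766
Node (1,1) S=172.8600: V=(p*·64.6280+(1−p*)·102.5029)/1.05=75.2919; Δ=(64.6280−102.5029)/(222.9894−114.0876)=-0.3478; B=V−Δ·S=135.4107
Node (0,0) S=134.0000: V=(p*·75.2919+(1−p*)·117.8366)/1.05=87.1423; Δ=(75.2919−117.8366)/(172.8600−88.4400)=-0.5040; B=V−Δ·S=154.6736
The time-0 hedge costs 87.1423, which is the no-arbitrage price.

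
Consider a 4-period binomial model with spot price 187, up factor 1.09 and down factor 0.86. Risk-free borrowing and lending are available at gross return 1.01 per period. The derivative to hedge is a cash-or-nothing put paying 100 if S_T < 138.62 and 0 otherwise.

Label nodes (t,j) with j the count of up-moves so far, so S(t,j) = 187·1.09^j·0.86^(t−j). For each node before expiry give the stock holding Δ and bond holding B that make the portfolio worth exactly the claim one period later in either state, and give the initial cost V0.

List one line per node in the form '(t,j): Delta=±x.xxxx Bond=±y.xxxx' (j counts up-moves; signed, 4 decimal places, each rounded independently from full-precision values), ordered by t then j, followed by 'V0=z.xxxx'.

(0,0): Delta=-0.5342 Bond=111.8447
(1,0): Delta=-1.2024 Bond=220.4269
(1,1): Delta=-0.2530 Bond=55.6492
(2,0): Delta=-2.0299 Bond=337.0810
(2,1): Delta=-0.8542 Bond=161.5913
(2,2): Delta=0.0000 Bond=0.0000
(3,0): Delta=0.0000 Bond=99.0099
(3,1): Delta=-2.8841 Bond=469.2208
(3,2): Delta=0.0000 Bond=0.0000
(3,3): Delta=0.0000 Bond=0.0000
V0=11.9559

Risk-neutral probability p* = (R−d)/(u−d) = (1.01−0.86)/(1.09−0.86) = 0.6522.
At expiry t=4: V(4,0)=100.0000, V(4,1)=100.0000, V(4,2)=0.0000, V(4,3)=0.0000, V(4,4)=0.0000
(3,0): S=118.9425. Δ = (V_up−V_dn)/(S_up−S_dn) = (100.0000−100.0000)/(129.6473−102.2905) = 0.0000. V = [p*·100.0000 + (1−p*)·100.0000]/1.01 = 99.0099. B = V − Δ·S = 99.0099.
(3,1): S=150.7527. Δ = (V_up−V_dn)/(S_up−S_dn) = (0.0000−100.0000)/(164.3204−129.6473) = -2.8841. V = [p*·0.0000 + (1−p*)·100.0000]/1.01 = 34.4382. B = V − Δ·S = 469.2208.
(3,2): S=191.0702. Δ = (V_up−V_dn)/(S_up−S_dn) = (0.0000−0.0000)/(208.2666−164.3204) = 0.0000. V = [p*·0.0000 + (1−p*)·0.0000]/1.01 = 0.0000. B = V − Δ·S = 0.0000.
(3,3): S=242.1704. Δ = (V_up−V_dn)/(S_up−S_dn) = (0.0000−0.0000)/(263.9658−208.2666) = 0.0000. V = [p*·0.0000 + (1−p*)·0.0000]/1.01 = 0.0000. B = V − Δ·S = 0.0000.
(2,0): S=138.3052. Δ = (V_up−V_dn)/(S_up−S_dn) = (34.4382−99.0099)/(150.7527−118.9425) = -2.0299. V = [p*·34.4382 + (1−p*)·99.0099]/1.01 = 56.3346. B = V − Δ·S = 337.0810.
(2,1): S=175.2938. Δ = (V_up−V_dn)/(S_up−S_dn) = (0.0000−34.4382)/(191.0702−150.7527) = -0.8542. V = [p*·0.0000 + (1−p*)·34.4382]/1.01 = 11.8599. B = V − Δ·S = 161.5913.
(2,2): S=222.1747. Δ = (V_up−V_dn)/(S_up−S_dn) = (0.0000−0.0000)/(242.1704−191.0702) = 0.0000. V = [p*·0.0000 + (1−p*)·0.0000]/1.01 = 0.0000. B = V − Δ·S = 0.0000.
(1,0): S=160.8200. Δ = (V_up−V_dn)/(S_up−S_dn) = (11.8599−56.3346)/(175.2938−138.3052) = -1.2024. V = [p*·11.8599 + (1−p*)·56.3346]/1.01 = 27.0588. B = V − Δ·S = 220.4269.
(1,1): S=203.8300. Δ = (V_up−V_dn)/(S_up−S_dn) = (0.0000−11.8599)/(222.1747−175.2938) = -0.2530. V = [p*·0.0000 + (1−p*)·11.8599]/1.01 = 4.0843. B = V − Δ·S = 55.6492.
(0,0): S=187.0000. Δ = (V_up−V_dn)/(S_up−S_dn) = (4.0843−27.0588)/(203.8300−160.8200) = -0.5342. V = [p*·4.0843 + (1−p*)·27.0588]/1.01 = 11.9559. B = V − Δ·S = 111.8447.
Each (Δ,B) replicates both successor values, so the strategy is self-financing and V0 is arbitrage-free.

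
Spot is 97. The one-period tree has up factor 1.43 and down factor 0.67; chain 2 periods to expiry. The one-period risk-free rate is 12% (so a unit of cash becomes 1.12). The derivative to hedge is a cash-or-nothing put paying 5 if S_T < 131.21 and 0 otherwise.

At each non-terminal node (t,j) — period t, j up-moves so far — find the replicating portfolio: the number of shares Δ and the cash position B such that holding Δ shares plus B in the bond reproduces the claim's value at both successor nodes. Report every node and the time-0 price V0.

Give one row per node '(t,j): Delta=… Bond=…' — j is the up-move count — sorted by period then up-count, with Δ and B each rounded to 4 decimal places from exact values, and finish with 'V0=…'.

The replicating-portfolio and risk-neutral prices coincide; use p* = (1.12−0.67)/(1.43−0.67) = 0.5921 for the latter.
Terminal values V(2,·): V(2,0)=5.0000, V(2,1)=5.0000, V(2,2)=0.0000
(1,0): S=64.9900. Δ = (V_up−V_dn)/(S_up−S_dn) = (5.0000−5.0000)/(92.9357−43.5433) = 0.0000. V = [p*·5.0000 + (1−p*)·5.0000]/1.12 = 4.4643. B = V − Δ·S = 4.4643.
(1,1): S=138.7100. Δ = (V_up−V_dn)/(S_up−S_dn) = (0.0000−5.0000)/(198.3553−92.9357) = -0.0474. V = [p*·0.0000 + (1−p*)·5.0000]/1.12 = 1.8210. B = V − Δ·S = 8.3999.
(0,0): S=97.0000. Δ = (V_up−V_dn)/(S_up−S_dn) = (1.8210−4.4643)/(138.7100−64.9900) = -0.0359. V = [p*·1.8210 + (1−p*)·4.4643]/1.12 = 2.5885. B = V − Δ·S = 6.0666.
Self-financing check: at every node Δ·S+B equals the discounted successor values.

(0,0): Delta=-0.0359 Bond=6.0666
(1,0): Delta=0.0000 Bond=4.4643
(1,1): Delta=-0.0474 Bond=8.3999
V0=2.5885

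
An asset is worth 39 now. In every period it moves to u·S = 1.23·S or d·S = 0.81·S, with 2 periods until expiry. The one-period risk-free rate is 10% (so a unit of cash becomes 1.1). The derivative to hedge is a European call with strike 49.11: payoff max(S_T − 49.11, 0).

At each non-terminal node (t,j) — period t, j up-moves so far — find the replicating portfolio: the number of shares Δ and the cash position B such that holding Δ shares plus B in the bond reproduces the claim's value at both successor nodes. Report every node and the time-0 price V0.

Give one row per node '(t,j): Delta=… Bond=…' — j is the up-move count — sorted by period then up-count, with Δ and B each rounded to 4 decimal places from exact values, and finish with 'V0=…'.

(0,0): Delta=0.3791 Bond=-10.8876
(1,0): Delta=0.0000 Bond=0.0000
(1,1): Delta=0.4910 Bond=-17.3450
V0=3.8980

No-arbitrage ⇒ martingale measure with p* = (R−d)/(u−d) = 0.6905.
At expiry t=2: V(2,0)=0.0000, V(2,1)=0.0000, V(2,2)=9.8931
(1,0): S=31.5900. Δ = (V_up−V_dn)/(S_up−S_dn) = (0.0000−0.0000)/(38.8557−25.5879) = 0.0000. V = [p*·0.0000 + (1−p*)·0.0000]/1.1 = 0.0000. B = V − Δ·S = 0.0000.
(1,1): S=47.9700. Δ = (V_up−V_dn)/(S_up−S_dn) = (9.8931−0.0000)/(59.0031−38.8557) = 0.4910. V = [p*·9.8931 + (1−p*)·0.0000]/1.1 = 6.2100. B = V − Δ·S = -17.3450.
(0,0): S=39.0000. Δ = (V_up−V_dn)/(S_up−S_dn) = (6.2100−0.0000)/(47.9700−31.5900) = 0.3791. V = [p*·6.2100 + (1−p*)·0.0000]/1.1 = 3.8980. B = V − Δ·S = -10.8876.
Root portfolio cost Δ·39+B reproduces V0=3.8980.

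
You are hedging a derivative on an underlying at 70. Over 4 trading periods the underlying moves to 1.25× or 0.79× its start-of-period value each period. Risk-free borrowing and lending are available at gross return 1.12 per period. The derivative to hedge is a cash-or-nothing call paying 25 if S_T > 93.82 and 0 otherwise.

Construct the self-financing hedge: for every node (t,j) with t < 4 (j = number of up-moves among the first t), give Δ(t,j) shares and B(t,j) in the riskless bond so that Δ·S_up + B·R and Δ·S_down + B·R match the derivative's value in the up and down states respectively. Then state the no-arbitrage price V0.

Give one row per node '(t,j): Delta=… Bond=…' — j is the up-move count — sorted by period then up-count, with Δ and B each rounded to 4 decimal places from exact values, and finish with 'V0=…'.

The replicating-portfolio and risk-neutral prices coincide; use p* = (1.12−0.79)/(1.25−0.79) = 0.7174 for the latter.
Terminal payoffs: V(4,0)=0.0000, V(4,1)=0.0000, V(4,2)=0.0000, V(4,3)=25.0000, V(4,4)=25.0000
(3,0): S=34.5127. Δ = (V_up−V_dn)/(S_up−S_dn) = (0.0000−0.0000)/(43.1409−27.2651) = 0.0000. V = [p*·0.0000 + (1−p*)·0.0000]/1.12 = 0.0000. B = V − Δ·S = 0.0000.
(3,1): S=54.6088. Δ = (V_up−V_dn)/(S_up−S_dn) = (0.0000−0.0000)/(68.2609−43.1409) = 0.0000. V = [p*·0.0000 + (1−p*)·0.0000]/1.12 = 0.0000. B = V − Δ·S = 0.0000.
(3,2): S=86.4062. Δ = (V_up−V_dn)/(S_up−S_dn) = (25.0000−0.0000)/(108.0078−68.2609) = 0.6290. V = [p*·25.0000 + (1−p*)·0.0000]/1.12 = 16.0132. B = V − Δ·S = -38.3346.
(3,3): S=136.7188. Δ = (V_up−V_dn)/(S_up−S_dn) = (25.0000−25.0000)/(170.8984−108.0078) = 0.0000. V = [p*·25.0000 + (1−p*)·25.0000]/1.12 = 22.3214. B = V − Δ·S = 22.3214.
(2,0): S=43.6870. Δ = (V_up−V_dn)/(S_up−S_dn) = (0.0000−0.0000)/(54.6088−34.5127) = 0.0000. V = [p*·0.0000 + (1−p*)·0.0000]/1.12 = 0.0000. B = V − Δ·S = 0.0000.
(2,1): S=69.1250. Δ = (V_up−V_dn)/(S_up−S_dn) = (16.0132−0.0000)/(86.4062−54.6088) = 0.5036. V = [p*·16.0132 + (1−p*)·0.0000]/1.12 = 10.2569. B = V − Δ·S = -24.5544.
(2,2): S=109.3750. Δ = (V_up−V_dn)/(S_up−S_dn) = (22.3214−16.0132)/(136.7188−86.4062) = 0.1254. V = [p*·22.3214 + (1−p*)·16.0132]/1.12 = 18.3381. B = V − Δ·S = 4.6246.
(1,0): S=55.3000. Δ = (V_up−V_dn)/(S_up−S_dn) = (10.2569−0.0000)/(69.1250−43.6870) = 0.4032. V = [p*·10.2569 + (1−p*)·0.0000]/1.12 = 6.5698. B = V − Δ·S = -15.7278.
(1,1): S=87.5000. Δ = (V_up−V_dn)/(S_up−S_dn) = (18.3381−10.2569)/(109.3750−69.1250) = 0.2008. V = [p*·18.3381 + (1−p*)·10.2569]/1.12 = 14.3342. B = V − Δ·S = -3.2336.
(0,0): S=70.0000. Δ = (V_up−V_dn)/(S_up−S_dn) = (14.3342−6.5698)/(87.5000−55.3000) = 0.2411. V = [p*·14.3342 + (1−p*)·6.5698]/1.12 = 10.8392. B = V − Δ·S = -6.0398.
Each (Δ,B) replicates both successor values, so the strategy is self-financing and V0 is arbitrage-free.

(0,0): Delta=0.2411 Bond=-6.0398
(1,0): Delta=0.4032 Bond=-15.7278
(1,1): Delta=0.2008 Bond=-3.2336
(2,0): Delta=0.0000 Bond=0.0000
(2,1): Delta=0.5036 Bond=-24.5544
(2,2): Delta=0.1254 Bond=4.6246
(3,0): Delta=0.0000 Bond=0.0000
(3,1): Delta=0.0000 Bond=0.0000
(3,2): Delta=0.6290 Bond=-38.3346
(3,3): Delta=0.0000 Bond=22.3214
V0=10.8392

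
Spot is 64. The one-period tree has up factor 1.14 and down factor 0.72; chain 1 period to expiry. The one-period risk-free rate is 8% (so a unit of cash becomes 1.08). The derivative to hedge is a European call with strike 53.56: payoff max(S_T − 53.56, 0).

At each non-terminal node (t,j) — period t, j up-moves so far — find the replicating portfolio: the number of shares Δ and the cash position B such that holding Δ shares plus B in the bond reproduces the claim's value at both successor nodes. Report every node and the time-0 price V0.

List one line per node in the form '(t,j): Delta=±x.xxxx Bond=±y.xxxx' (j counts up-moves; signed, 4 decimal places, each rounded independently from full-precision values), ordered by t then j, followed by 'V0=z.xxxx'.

(0,0): Delta=0.7217 Bond=-30.7937
V0=15.3968

No-arbitrage ⇒ martingale measure with p* = (R−d)/(u−d) = 0.8571.
At expiry t=1: V(1,0)=0.0000, V(1,1)=19.4000
(0,0): S=64.0000. Δ = (V_up−V_dn)/(S_up−S_dn) = (19.4000−0.0000)/(72.9600−46.0800) = 0.7217. V = [p*·19.4000 + (1−p*)·0.0000]/1.08 = 15.3968. B = V − Δ·S = -30.7937.
The time-0 hedge costs 15.3968, which is the no-arbitrage price.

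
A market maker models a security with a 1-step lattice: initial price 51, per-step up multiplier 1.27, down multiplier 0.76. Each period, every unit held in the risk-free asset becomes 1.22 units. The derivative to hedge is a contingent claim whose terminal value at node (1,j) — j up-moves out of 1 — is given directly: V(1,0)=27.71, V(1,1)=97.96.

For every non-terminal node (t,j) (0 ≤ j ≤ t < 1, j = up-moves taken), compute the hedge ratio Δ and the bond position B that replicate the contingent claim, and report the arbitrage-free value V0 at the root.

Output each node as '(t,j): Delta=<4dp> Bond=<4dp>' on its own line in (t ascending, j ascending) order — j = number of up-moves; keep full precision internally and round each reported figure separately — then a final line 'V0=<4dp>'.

Under the risk-neutral measure, an up-move has probability p* = (R−d)/(u−d) = 0.9020 and values discount at R = 1.22.
Terminal payoffs: V(1,0)=27.7100, V(1,1)=97.9600
  t=0,j=0: stock 51.0000 → up 64.7700 (V=97.9600), down 38.7600 (V=27.7100). Price 74.6498; hedge Δ=2.7009, bond B=-63.0953.
The time-0 hedge costs 74.6498, which is the no-arbitrage price.

(0,0): Delta=2.7009 Bond=-63.0953
V0=74.6498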